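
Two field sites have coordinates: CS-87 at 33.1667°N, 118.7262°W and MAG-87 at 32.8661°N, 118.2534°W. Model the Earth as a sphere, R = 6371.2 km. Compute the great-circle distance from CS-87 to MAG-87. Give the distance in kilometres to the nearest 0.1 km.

Δφ = -0.3006°,  Δλ = 0.4728°
a = sin²(Δφ/2) + cos φ₁ cos φ₂ sin²(Δλ/2) = 0.000019
c = 2·arcsin(√a) = 0.008683 rad = 0.4975°
d = R·c = 6371.2 × 0.008683 = 55.3 km

55.3 km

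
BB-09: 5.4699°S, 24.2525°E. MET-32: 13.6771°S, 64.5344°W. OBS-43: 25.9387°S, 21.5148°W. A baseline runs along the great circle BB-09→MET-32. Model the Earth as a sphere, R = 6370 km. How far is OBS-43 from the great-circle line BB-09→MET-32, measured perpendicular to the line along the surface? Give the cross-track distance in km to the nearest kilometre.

1378 km

δ₁₃ = central angle BB-09→OBS-43 = 0.841774 rad  (haversine)
θ₁₃ = bearing BB-09→OBS-43 = 239.759°,  θ₁₂ = bearing BB-09→MET-32 = 256.489°
dₓₜ = R·arcsin(sin δ₁₃ · sin(θ₁₃ − θ₁₂)) = 6370·arcsin(0.74583·sin(-16.730°)) = -1378.317 km
|dₓₜ| = 1378.317 km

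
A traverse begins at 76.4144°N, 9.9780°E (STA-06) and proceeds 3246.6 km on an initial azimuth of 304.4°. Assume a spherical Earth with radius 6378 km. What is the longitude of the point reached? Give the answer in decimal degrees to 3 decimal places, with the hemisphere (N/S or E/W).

δ = d/R = 3246.6/6378 = 0.509031 rad
φ₂ = arcsin(sin φ₁ cos δ + cos φ₁ sin δ cos θ)
   = arcsin(0.97202·0.87322 + 0.23490·0.48733·0.56497) = 65.98769°
λ₂ = λ₁ + atan2(sin θ sin δ cos φ₁, cos δ − sin φ₁ sin φ₂) = -88.85773°

88.858°W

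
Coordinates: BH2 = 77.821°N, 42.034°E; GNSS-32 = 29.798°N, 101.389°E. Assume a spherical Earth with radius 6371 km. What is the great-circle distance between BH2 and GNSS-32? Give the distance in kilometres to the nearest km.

6073 km

Δφ = -48.0230°,  Δλ = 59.3550°
a = sin²(Δφ/2) + cos φ₁ cos φ₂ sin²(Δλ/2) = 0.210463
c = 2·arcsin(√a) = 0.953203 rad = 54.6145°
d = R·c = 6371 × 0.953203 = 6072.9 km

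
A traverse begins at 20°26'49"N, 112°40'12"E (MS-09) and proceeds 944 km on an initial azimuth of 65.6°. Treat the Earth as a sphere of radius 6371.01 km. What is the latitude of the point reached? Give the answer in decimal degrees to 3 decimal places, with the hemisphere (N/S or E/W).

23.744°N

MS-09: φ = +20.44694°, λ = +112.67000°
δ = d/R = 944/6371.01 = 0.148171 rad
φ₂ = arcsin(sin φ₁ cos δ + cos φ₁ sin δ cos θ)
   = arcsin(0.34934·0.98904 + 0.93700·0.14763·0.41310) = 23.74433°
λ₂ = λ₁ + atan2(sin θ sin δ cos φ₁, cos δ − sin φ₁ sin φ₂) = 121.11597°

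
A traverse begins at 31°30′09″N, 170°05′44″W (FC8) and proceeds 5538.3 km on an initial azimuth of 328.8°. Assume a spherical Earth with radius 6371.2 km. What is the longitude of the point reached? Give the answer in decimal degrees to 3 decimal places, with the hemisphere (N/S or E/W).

FC8: φ = +31.50250°, λ = -170.09556°
δ = d/R = 5538.3/6371.2 = 0.869271 rad
φ₂ = arcsin(sin φ₁ cos δ + cos φ₁ sin δ cos θ)
   = arcsin(0.52254·0.64538 + 0.85262·0.76386·0.85536) = 63.42082°
λ₂ = λ₁ + atan2(sin θ sin δ cos φ₁, cos δ − sin φ₁ sin φ₂) = 127.72975°

127.730°E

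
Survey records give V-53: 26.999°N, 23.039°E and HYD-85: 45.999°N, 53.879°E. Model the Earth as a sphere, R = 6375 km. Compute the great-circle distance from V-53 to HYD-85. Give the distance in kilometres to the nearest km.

Δφ = 19.0000°,  Δλ = 30.8400°
a = sin²(Δφ/2) + cos φ₁ cos φ₂ sin²(Δλ/2) = 0.071001
c = 2·arcsin(√a) = 0.539436 rad = 30.9074°
d = R·c = 6375 × 0.539436 = 3438.9 km

3439 km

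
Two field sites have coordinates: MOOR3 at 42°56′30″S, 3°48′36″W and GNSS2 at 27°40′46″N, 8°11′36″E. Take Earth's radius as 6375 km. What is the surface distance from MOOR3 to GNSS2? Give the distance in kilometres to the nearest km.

MOOR3: φ = -42.94167°, λ = -3.81000°
GNSS2: φ = +27.67944°, λ = +8.19333°
Δφ = 70.6211°,  Δλ = 12.0033°
a = sin²(Δφ/2) + cos φ₁ cos φ₂ sin²(Δλ/2) = 0.341180
c = 2·arcsin(√a) = 1.247557 rad = 71.4798°
d = R·c = 6375 × 1.247557 = 7953.2 km

7953 km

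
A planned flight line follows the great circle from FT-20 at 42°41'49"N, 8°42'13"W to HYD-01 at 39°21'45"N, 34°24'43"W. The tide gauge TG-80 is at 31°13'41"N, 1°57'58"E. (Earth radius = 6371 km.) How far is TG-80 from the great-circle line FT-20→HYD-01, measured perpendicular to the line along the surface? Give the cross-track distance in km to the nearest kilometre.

FT-20: φ = +42.69694°, λ = -8.70361°
HYD-01: φ = +39.36250°, λ = -34.41194°
TG-80: φ = +31.22806°, λ = +1.96611°
δ₁₃ = central angle FT-20→TG-80 = 0.248968 rad  (haversine)
θ₁₃ = bearing FT-20→TG-80 = 140.019°,  θ₁₂ = bearing FT-20→HYD-01 = 268.929°
dₓₜ = R·arcsin(sin δ₁₃ · sin(θ₁₃ − θ₁₂)) = 6371·arcsin(0.24640·sin(-128.910°)) = -1229.156 km
|dₓₜ| = 1229.156 km

1229 km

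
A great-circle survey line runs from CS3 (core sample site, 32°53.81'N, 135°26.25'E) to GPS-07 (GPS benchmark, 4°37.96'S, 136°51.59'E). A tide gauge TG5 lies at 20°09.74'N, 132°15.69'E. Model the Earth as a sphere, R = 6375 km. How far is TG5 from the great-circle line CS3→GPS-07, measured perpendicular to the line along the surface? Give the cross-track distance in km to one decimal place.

CS3: φ = +32.89683°, λ = +135.43750°
GPS-07: φ = -4.63267°, λ = +136.85983°
TG5: φ = +20.16233°, λ = +132.26150°
δ₁₃ = central angle CS3→TG5 = 0.227686 rad  (haversine)
θ₁₃ = bearing CS3→TG5 = 193.321°,  θ₁₂ = bearing CS3→GPS-07 = 177.674°
dₓₜ = R·arcsin(sin δ₁₃ · sin(θ₁₃ − θ₁₂)) = 6375·arcsin(0.22572·sin(15.647°)) = 388.358 km
|dₓₜ| = 388.358 km

388.4 km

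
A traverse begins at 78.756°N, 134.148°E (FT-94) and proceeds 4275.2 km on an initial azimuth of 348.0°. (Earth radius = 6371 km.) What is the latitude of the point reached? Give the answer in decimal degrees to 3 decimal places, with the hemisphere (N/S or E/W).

δ = d/R = 4275.2/6371 = 0.671041 rad
φ₂ = arcsin(sin φ₁ cos δ + cos φ₁ sin δ cos θ)
   = arcsin(0.98081·0.78318 + 0.19499·0.62180·0.97815) = 62.46599°
λ₂ = λ₁ + atan2(sin θ sin δ cos φ₁, cos δ − sin φ₁ sin φ₂) = -29.61209°

62.466°N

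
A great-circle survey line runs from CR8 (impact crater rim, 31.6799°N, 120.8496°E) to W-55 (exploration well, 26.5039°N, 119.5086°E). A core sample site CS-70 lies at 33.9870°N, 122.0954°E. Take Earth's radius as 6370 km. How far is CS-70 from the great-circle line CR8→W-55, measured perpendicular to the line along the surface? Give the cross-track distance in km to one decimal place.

53.6 km

δ₁₃ = central angle CR8→CS-70 = 0.044216 rad  (haversine)
θ₁₃ = bearing CR8→CS-70 = 24.069°,  θ₁₂ = bearing CR8→W-55 = 193.088°
dₓₜ = R·arcsin(sin δ₁₃ · sin(θ₁₃ − θ₁₂)) = 6370·arcsin(0.04420·sin(-169.018°)) = -53.638 km
|dₓₜ| = 53.638 km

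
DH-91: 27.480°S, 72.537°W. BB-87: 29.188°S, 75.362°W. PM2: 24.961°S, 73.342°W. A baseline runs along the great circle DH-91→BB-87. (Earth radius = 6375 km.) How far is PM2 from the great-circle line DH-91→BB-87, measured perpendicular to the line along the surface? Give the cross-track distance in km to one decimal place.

275.7 km

δ₁₃ = central angle DH-91→PM2 = 0.045735 rad  (haversine)
θ₁₃ = bearing DH-91→PM2 = 343.824°,  θ₁₂ = bearing DH-91→BB-87 = 234.851°
dₓₜ = R·arcsin(sin δ₁₃ · sin(θ₁₃ − θ₁₂)) = 6375·arcsin(0.04572·sin(108.973°)) = 275.713 km
|dₓₜ| = 275.713 km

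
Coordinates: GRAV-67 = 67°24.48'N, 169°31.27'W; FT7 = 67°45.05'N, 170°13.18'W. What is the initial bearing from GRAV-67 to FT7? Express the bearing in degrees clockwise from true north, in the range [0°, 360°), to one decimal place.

322.5°

GRAV-67: φ = +67.40800°, λ = -169.52117°
FT7: φ = +67.75083°, λ = -170.21967°
Δλ = -0.6985°
y = sin Δλ · cos φ₂ = -0.004616
x = cos φ₁ sin φ₂ − sin φ₁ cos φ₂ cos Δλ = 0.006010
θ = atan2(y, x) = -37.5277° → 322.4723° (mod 360°)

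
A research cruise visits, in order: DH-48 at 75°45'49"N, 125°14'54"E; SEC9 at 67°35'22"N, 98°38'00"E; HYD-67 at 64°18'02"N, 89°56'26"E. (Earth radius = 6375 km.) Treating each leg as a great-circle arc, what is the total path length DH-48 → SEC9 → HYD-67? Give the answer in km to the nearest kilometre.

1817 km

DH-48: φ = +75.76361°, λ = +125.24833°
SEC9: φ = +67.58944°, λ = +98.63333°
HYD-67: φ = +64.30056°, λ = +89.94056°
DH-48→SEC9: c = 0.200808 rad, d = 1280.15 km
SEC9→HYD-67: c = 0.084241 rad, d = 537.03 km
Total = 1280.15 + 537.03 = 1817.18 km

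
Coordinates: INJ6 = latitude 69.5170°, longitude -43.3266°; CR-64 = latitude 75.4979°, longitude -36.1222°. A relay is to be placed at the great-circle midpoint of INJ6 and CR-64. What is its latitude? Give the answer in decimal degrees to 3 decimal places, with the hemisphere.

Bx = cos φ₂ cos Δλ = 0.248438,  By = cos φ₂ sin Δλ = 0.031404
φₘ = atan2(sin φ₁ + sin φ₂, √((cos φ₁ + Bx)² + By²)) = 72.53901°
λₘ = λ₁ + atan2(By, cos φ₁ + Bx) = -40.32227°

72.539°N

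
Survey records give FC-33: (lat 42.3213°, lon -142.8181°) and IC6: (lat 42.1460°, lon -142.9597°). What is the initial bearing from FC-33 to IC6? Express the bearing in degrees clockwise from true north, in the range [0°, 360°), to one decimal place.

Δλ = -0.1416°
y = sin Δλ · cos φ₂ = -0.001832
x = cos φ₁ sin φ₂ − sin φ₁ cos φ₂ cos Δλ = -0.003058
θ = atan2(y, x) = -149.0699° → 210.9301° (mod 360°)

210.9°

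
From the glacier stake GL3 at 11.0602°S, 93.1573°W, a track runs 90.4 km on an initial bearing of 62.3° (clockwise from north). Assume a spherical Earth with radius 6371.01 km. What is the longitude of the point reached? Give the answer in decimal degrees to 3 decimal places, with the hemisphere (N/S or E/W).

92.425°W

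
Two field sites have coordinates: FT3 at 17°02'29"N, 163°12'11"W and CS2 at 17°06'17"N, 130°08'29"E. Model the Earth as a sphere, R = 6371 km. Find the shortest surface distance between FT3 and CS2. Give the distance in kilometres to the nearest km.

7046 km

FT3: φ = +17.04139°, λ = -163.20306°
CS2: φ = +17.10472°, λ = +130.14139°
Δφ = 0.0633°,  Δλ = -66.6556°
a = sin²(Δφ/2) + cos φ₁ cos φ₂ sin²(Δλ/2) = 0.275851
c = 2·arcsin(√a) = 1.105937 rad = 63.3655°
d = R·c = 6371 × 1.105937 = 7045.9 km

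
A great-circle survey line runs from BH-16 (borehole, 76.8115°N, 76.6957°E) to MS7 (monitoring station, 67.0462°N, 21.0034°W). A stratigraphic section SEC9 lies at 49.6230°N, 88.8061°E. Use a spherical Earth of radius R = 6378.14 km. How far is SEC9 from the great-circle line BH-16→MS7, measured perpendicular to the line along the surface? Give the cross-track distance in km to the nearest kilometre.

δ₁₃ = central angle BH-16→SEC9 = 0.481678 rad  (haversine)
θ₁₃ = bearing BH-16→SEC9 = 162.940°,  θ₁₂ = bearing BH-16→MS7 = 304.028°
dₓₜ = R·arcsin(sin δ₁₃ · sin(θ₁₃ − θ₁₂)) = 6378.14·arcsin(0.46327·sin(-141.088°)) = -1883.205 km
|dₓₜ| = 1883.205 km

1883 km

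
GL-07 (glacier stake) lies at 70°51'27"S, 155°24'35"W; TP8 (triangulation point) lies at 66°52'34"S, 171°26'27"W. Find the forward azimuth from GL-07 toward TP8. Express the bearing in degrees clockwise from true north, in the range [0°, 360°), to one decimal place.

GL-07: φ = -70.85750°, λ = -155.40972°
TP8: φ = -66.87611°, λ = -171.44083°
Δλ = -16.0311°
y = sin Δλ · cos φ₂ = -0.108453
x = cos φ₁ sin φ₂ − sin φ₁ cos φ₂ cos Δλ = 0.055005
θ = atan2(y, x) = -63.1071° → 296.8929° (mod 360°)

296.9°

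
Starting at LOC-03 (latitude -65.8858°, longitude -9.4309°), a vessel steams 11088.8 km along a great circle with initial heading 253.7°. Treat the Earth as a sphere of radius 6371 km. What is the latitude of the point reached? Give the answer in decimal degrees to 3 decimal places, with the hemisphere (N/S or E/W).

2.358°N

δ = d/R = 11088.8/6371 = 1.740512 rad
φ₂ = arcsin(sin φ₁ cos δ + cos φ₁ sin δ cos θ)
   = arcsin(-0.91273·-0.16890 + 0.40856·0.98563·-0.28067) = 2.35790°
λ₂ = λ₁ + atan2(sin θ sin δ cos φ₁, cos δ − sin φ₁ sin φ₂) = -118.20100°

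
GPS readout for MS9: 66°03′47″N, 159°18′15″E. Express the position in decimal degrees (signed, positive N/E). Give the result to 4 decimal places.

lat: 66.0631° N → +66.0631°
lon: 159.3042° E → +159.3042°

+66.0631°, +159.3042°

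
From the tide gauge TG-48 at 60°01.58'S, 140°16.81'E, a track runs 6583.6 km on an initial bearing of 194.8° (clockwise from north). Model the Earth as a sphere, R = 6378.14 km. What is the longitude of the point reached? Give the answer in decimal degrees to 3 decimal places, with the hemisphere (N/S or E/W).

14.362°W

TG-48: φ = -60.02633°, λ = +140.28017°
δ = d/R = 6583.6/6378.14 = 1.032213 rad
φ₂ = arcsin(sin φ₁ cos δ + cos φ₁ sin δ cos θ)
   = arcsin(-0.86626·0.51292 + 0.49960·0.85844·-0.96682) = -59.20085°
λ₂ = λ₁ + atan2(sin θ sin δ cos φ₁, cos δ − sin φ₁ sin φ₂) = -14.36241°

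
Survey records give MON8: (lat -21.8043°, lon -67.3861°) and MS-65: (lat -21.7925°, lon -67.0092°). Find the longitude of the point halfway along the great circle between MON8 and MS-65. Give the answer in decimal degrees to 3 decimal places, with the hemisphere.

Bx = cos φ₂ cos Δλ = 0.928514,  By = cos φ₂ sin Δλ = 0.006108
φₘ = atan2(sin φ₁ + sin φ₂, √((cos φ₁ + Bx)² + By²)) = -21.79851°
λₘ = λ₁ + atan2(By, cos φ₁ + Bx) = -67.19764°

67.198°W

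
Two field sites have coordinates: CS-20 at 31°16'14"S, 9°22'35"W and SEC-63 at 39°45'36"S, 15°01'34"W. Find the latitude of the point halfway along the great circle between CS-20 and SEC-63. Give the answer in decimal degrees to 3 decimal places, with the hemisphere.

35.548°S

CS-20: φ = -31.27056°, λ = -9.37639°
SEC-63: φ = -39.76000°, λ = -15.02611°
Bx = cos φ₂ cos Δλ = 0.764996,  By = cos φ₂ sin Δλ = -0.075679
φₘ = atan2(sin φ₁ + sin φ₂, √((cos φ₁ + Bx)² + By²)) = -35.54813°
λₘ = λ₁ + atan2(By, cos φ₁ + Bx) = -12.05149°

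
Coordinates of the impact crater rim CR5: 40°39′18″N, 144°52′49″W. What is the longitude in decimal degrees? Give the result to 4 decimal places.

144.8803°W

144° + 52′/60 + 49″/3600 = 144 + 0.86667 + 0.01361 = 144.8803°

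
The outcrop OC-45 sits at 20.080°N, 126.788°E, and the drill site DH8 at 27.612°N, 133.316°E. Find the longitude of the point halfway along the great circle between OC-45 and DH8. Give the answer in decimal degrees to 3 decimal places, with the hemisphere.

129.957°E

Bx = cos φ₂ cos Δλ = 0.880361,  By = cos φ₂ sin Δλ = 0.100740
φₘ = atan2(sin φ₁ + sin φ₂, √((cos φ₁ + Bx)² + By²)) = 23.88039°
λₘ = λ₁ + atan2(By, cos φ₁ + Bx) = 129.95693°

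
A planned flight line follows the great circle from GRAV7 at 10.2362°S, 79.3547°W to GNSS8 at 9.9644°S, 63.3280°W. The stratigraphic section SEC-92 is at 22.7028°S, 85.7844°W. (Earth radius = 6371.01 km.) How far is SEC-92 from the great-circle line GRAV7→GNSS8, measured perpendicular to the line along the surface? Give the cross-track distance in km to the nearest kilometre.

1398 km

δ₁₃ = central angle GRAV7→SEC-92 = 0.242621 rad  (haversine)
θ₁₃ = bearing GRAV7→SEC-92 = 205.468°,  θ₁₂ = bearing GRAV7→GNSS8 = 90.434°
dₓₜ = R·arcsin(sin δ₁₃ · sin(θ₁₃ − θ₁₂)) = 6371.01·arcsin(0.24025·sin(115.034°)) = 1398.019 km
|dₓₜ| = 1398.019 km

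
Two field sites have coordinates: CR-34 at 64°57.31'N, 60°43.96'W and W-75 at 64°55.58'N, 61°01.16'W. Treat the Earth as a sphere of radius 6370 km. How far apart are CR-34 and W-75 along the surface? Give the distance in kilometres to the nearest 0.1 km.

CR-34: φ = +64.95517°, λ = -60.73267°
W-75: φ = +64.92633°, λ = -61.01933°
Δφ = -0.0288°,  Δλ = -0.2867°
a = sin²(Δφ/2) + cos φ₁ cos φ₂ sin²(Δλ/2) = 0.000001
c = 2·arcsin(√a) = 0.002178 rad = 0.1248°
d = R·c = 6370 × 0.002178 = 13.9 km

13.9 km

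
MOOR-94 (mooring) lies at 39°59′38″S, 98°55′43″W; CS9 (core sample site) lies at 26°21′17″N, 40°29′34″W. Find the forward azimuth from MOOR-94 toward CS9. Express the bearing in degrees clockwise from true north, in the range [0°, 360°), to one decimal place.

50.0°

MOOR-94: φ = -39.99389°, λ = -98.92861°
CS9: φ = +26.35472°, λ = -40.49278°
Δλ = 58.4358°
y = sin Δλ · cos φ₂ = 0.763494
x = cos φ₁ sin φ₂ − sin φ₁ cos φ₂ cos Δλ = 0.641558
θ = atan2(y, x) = 49.9600° → 49.9600° (mod 360°)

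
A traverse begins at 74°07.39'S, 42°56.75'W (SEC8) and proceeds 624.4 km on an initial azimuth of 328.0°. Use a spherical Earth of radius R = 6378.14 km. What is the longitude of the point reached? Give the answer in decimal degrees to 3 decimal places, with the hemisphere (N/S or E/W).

SEC8: φ = -74.12317°, λ = -42.94583°
δ = d/R = 624.4/6378.14 = 0.097897 rad
φ₂ = arcsin(sin φ₁ cos δ + cos φ₁ sin δ cos θ)
   = arcsin(-0.96185·0.99521 + 0.27357·0.09774·0.84805) = -69.15890°
λ₂ = λ₁ + atan2(sin θ sin δ cos φ₁, cos δ − sin φ₁ sin φ₂) = -51.31679°

51.317°W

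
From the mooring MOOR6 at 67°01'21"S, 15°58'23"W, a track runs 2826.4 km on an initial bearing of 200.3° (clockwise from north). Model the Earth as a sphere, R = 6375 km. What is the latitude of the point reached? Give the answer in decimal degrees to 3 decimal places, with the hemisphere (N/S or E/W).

MOOR6: φ = -67.02250°, λ = -15.97306°
δ = d/R = 2826.4/6375 = 0.443357 rad
φ₂ = arcsin(sin φ₁ cos δ + cos φ₁ sin δ cos θ)
   = arcsin(-0.92066·0.90332 + 0.39037·0.42897·-0.93789) = -81.37974°
λ₂ = λ₁ + atan2(sin θ sin δ cos φ₁, cos δ − sin φ₁ sin φ₂) = -112.78621°

81.380°S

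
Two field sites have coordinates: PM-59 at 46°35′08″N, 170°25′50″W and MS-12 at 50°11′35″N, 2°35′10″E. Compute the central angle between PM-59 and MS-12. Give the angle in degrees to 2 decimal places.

83.03°

PM-59: φ = +46.58556°, λ = -170.43056°
MS-12: φ = +50.19306°, λ = +2.58611°
Δφ = 3.6075°,  Δλ = 173.0167°
a = sin²(Δφ/2) + cos φ₁ cos φ₂ sin²(Δλ/2) = 0.439351
c = 2·arcsin(√a) = 1.449200 rad = 83.0330°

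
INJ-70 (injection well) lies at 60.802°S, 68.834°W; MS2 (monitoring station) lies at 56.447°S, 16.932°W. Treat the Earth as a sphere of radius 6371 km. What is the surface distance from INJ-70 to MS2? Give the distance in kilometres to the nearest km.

2962 km

Δφ = 4.3550°,  Δλ = 51.9020°
a = sin²(Δφ/2) + cos φ₁ cos φ₂ sin²(Δλ/2) = 0.053076
c = 2·arcsin(√a) = 0.464942 rad = 26.6392°
d = R·c = 6371 × 0.464942 = 2962.1 km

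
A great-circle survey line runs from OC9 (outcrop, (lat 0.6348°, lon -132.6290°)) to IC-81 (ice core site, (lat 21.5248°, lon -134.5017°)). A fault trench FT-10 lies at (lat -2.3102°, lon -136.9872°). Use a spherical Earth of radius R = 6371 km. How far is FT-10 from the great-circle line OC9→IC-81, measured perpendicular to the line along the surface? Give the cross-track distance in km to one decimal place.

510.3 km

δ₁₃ = central angle OC9→FT-10 = 0.091790 rad  (haversine)
θ₁₃ = bearing OC9→FT-10 = 235.933°,  θ₁₂ = bearing OC9→IC-81 = 355.127°
dₓₜ = R·arcsin(sin δ₁₃ · sin(θ₁₃ − θ₁₂)) = 6371·arcsin(0.09166·sin(-119.194°)) = -510.334 km
|dₓₜ| = 510.334 km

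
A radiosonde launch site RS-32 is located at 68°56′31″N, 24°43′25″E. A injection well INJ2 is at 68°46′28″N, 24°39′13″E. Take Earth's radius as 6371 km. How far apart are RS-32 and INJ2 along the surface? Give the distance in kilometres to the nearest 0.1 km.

RS-32: φ = +68.94194°, λ = +24.72361°
INJ2: φ = +68.77444°, λ = +24.65361°
Δφ = -0.1675°,  Δλ = -0.0700°
a = sin²(Δφ/2) + cos φ₁ cos φ₂ sin²(Δλ/2) = 0.000002
c = 2·arcsin(√a) = 0.002956 rad = 0.1694°
d = R·c = 6371 × 0.002956 = 18.8 km

18.8 km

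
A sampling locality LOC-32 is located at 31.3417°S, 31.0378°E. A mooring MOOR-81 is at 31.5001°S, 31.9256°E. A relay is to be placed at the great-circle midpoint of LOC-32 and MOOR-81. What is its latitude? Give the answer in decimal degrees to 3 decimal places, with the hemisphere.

Bx = cos φ₂ cos Δλ = 0.852537,  By = cos φ₂ sin Δλ = 0.013211
φₘ = atan2(sin φ₁ + sin φ₂, √((cos φ₁ + Bx)² + By²)) = -31.42167°
λₘ = λ₁ + atan2(By, cos φ₁ + Bx) = 31.48133°

31.422°S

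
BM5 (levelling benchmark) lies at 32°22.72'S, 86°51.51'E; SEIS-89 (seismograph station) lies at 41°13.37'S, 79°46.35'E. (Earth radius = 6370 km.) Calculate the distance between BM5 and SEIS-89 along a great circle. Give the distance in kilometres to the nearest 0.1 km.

1167.2 km

BM5: φ = -32.37867°, λ = +86.85850°
SEIS-89: φ = -41.22283°, λ = +79.77250°
Δφ = -8.8442°,  Δλ = -7.0860°
a = sin²(Δφ/2) + cos φ₁ cos φ₂ sin²(Δλ/2) = 0.008371
c = 2·arcsin(√a) = 0.183240 rad = 10.4989°
d = R·c = 6370 × 0.183240 = 1167.2 km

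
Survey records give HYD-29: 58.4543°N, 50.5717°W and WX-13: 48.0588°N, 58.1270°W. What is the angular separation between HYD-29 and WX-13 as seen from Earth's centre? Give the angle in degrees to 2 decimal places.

Δφ = -10.3955°,  Δλ = -7.5553°
a = sin²(Δφ/2) + cos φ₁ cos φ₂ sin²(Δλ/2) = 0.009725
c = 2·arcsin(√a) = 0.197552 rad = 11.3189°

11.32°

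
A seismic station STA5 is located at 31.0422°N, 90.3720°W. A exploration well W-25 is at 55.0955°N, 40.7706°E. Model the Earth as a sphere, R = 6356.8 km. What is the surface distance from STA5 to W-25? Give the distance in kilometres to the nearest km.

9346 km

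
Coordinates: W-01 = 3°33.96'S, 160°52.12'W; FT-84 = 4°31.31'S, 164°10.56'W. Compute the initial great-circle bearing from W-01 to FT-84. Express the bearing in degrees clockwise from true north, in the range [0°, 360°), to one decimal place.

253.7°

W-01: φ = -3.56600°, λ = -160.86867°
FT-84: φ = -4.52183°, λ = -164.17600°
Δλ = -3.3073°
y = sin Δλ · cos φ₂ = -0.057512
x = cos φ₁ sin φ₂ − sin φ₁ cos φ₂ cos Δλ = -0.016785
θ = atan2(y, x) = -106.2699° → 253.7301° (mod 360°)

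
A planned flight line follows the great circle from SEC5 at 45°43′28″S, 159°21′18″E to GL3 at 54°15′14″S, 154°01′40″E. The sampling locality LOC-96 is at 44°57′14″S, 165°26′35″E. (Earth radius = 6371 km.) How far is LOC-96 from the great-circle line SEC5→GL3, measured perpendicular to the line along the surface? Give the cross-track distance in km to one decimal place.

427.1 km

SEC5: φ = -45.72444°, λ = +159.35500°
GL3: φ = -54.25389°, λ = +154.02778°
LOC-96: φ = -44.95389°, λ = +165.44306°
δ₁₃ = central angle SEC5→LOC-96 = 0.075870 rad  (haversine)
θ₁₃ = bearing SEC5→LOC-96 = 81.968°,  θ₁₂ = bearing SEC5→GL3 = 199.864°
dₓₜ = R·arcsin(sin δ₁₃ · sin(θ₁₃ − θ₁₂)) = 6371·arcsin(0.07580·sin(-117.896°)) = -427.109 km
|dₓₜ| = 427.109 km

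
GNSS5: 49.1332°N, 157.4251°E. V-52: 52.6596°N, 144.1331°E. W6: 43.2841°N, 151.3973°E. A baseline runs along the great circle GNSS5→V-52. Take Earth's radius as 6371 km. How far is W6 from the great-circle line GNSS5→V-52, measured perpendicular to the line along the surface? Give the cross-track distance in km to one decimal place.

786.5 km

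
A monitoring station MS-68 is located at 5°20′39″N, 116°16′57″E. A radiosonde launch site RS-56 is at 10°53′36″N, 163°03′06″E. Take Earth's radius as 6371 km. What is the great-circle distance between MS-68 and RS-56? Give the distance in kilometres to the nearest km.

5180 km

MS-68: φ = +5.34417°, λ = +116.28250°
RS-56: φ = +10.89333°, λ = +163.05167°
Δφ = 5.5492°,  Δλ = 46.7692°
a = sin²(Δφ/2) + cos φ₁ cos φ₂ sin²(Δλ/2) = 0.156363
c = 2·arcsin(√a) = 0.813066 rad = 46.5852°
d = R·c = 6371 × 0.813066 = 5180.0 km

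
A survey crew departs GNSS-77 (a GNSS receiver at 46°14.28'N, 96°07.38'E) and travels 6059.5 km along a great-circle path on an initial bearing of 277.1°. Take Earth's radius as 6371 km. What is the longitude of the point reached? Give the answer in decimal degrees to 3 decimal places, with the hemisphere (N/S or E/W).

GNSS-77: φ = +46.23800°, λ = +96.12300°
δ = d/R = 6059.5/6371 = 0.951107 rad
φ₂ = arcsin(sin φ₁ cos δ + cos φ₁ sin δ cos θ)
   = arcsin(0.72222·0.58078 + 0.69166·0.81406·0.12360) = 29.27795°
λ₂ = λ₁ + atan2(sin θ sin δ cos φ₁, cos δ − sin φ₁ sin φ₂) = 28.28493°

28.285°E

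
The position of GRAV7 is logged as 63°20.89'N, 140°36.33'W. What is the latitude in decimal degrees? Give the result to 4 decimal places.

63° + 20.89′/60 = 63 + 0.34817 = 63.3482°

63.3482°N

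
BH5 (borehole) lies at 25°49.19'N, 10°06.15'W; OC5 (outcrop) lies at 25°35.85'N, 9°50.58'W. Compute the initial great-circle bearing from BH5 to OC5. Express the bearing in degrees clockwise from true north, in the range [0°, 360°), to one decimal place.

133.5°

BH5: φ = +25.81983°, λ = -10.10250°
OC5: φ = +25.59750°, λ = -9.84300°
Δλ = 0.2595°
y = sin Δλ · cos φ₂ = 0.004085
x = cos φ₁ sin φ₂ − sin φ₁ cos φ₂ cos Δλ = -0.003876
θ = atan2(y, x) = 133.5021° → 133.5021° (mod 360°)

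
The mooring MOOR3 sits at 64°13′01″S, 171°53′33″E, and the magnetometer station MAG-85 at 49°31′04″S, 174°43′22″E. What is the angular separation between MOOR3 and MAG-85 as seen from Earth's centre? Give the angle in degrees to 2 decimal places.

MOOR3: φ = -64.21694°, λ = +171.89250°
MAG-85: φ = -49.51778°, λ = +174.72278°
Δφ = 14.6992°,  Δλ = 2.8303°
a = sin²(Δφ/2) + cos φ₁ cos φ₂ sin²(Δλ/2) = 0.016537
c = 2·arcsin(√a) = 0.257903 rad = 14.7767°

14.78°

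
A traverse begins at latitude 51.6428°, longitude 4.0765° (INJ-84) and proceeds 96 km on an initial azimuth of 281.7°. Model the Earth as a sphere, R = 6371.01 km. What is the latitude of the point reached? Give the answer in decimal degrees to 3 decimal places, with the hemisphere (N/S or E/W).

51.810°N

δ = d/R = 96/6371.01 = 0.015068 rad
φ₂ = arcsin(sin φ₁ cos δ + cos φ₁ sin δ cos θ)
   = arcsin(0.78416·0.99989 + 0.62056·0.01507·0.20279) = 51.80996°
λ₂ = λ₁ + atan2(sin θ sin δ cos φ₁, cos δ − sin φ₁ sin φ₂) = 2.70905°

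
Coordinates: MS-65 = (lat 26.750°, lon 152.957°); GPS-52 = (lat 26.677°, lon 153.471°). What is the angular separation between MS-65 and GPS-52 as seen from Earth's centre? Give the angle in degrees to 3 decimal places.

Δφ = -0.0730°,  Δλ = 0.5140°
a = sin²(Δφ/2) + cos φ₁ cos φ₂ sin²(Δλ/2) = 0.000016
c = 2·arcsin(√a) = 0.008114 rad = 0.4649°

0.465°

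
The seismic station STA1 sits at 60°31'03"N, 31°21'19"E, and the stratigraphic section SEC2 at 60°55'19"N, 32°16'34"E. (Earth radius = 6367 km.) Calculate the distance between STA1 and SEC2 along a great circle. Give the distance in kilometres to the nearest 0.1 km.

67.3 km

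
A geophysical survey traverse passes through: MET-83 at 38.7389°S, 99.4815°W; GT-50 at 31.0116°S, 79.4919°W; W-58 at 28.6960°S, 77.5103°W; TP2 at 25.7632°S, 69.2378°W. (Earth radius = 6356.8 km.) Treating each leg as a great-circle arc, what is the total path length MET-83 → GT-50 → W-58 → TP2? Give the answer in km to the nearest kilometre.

MET-83→GT-50: c = 0.315490 rad, d = 2005.51 km
GT-50→W-58: c = 0.050327 rad, d = 319.92 km
W-58→TP2: c = 0.138165 rad, d = 878.29 km
Total = 2005.51 + 319.92 + 878.29 = 3203.72 km

3204 km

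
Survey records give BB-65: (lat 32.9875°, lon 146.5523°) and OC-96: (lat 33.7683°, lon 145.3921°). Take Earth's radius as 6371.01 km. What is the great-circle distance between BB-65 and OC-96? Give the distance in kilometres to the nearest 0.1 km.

138.4 km

Δφ = 0.7808°,  Δλ = -1.1602°
a = sin²(Δφ/2) + cos φ₁ cos φ₂ sin²(Δλ/2) = 0.000118
c = 2·arcsin(√a) = 0.021717 rad = 1.2443°
d = R·c = 6371.01 × 0.021717 = 138.4 km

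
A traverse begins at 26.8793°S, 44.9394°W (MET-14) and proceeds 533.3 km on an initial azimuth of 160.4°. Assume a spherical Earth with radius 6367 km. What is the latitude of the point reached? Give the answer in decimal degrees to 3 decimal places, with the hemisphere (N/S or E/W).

31.388°S

δ = d/R = 533.3/6367 = 0.083760 rad
φ₂ = arcsin(sin φ₁ cos δ + cos φ₁ sin δ cos θ)
   = arcsin(-0.45211·0.99649 + 0.89196·0.08366·-0.94206) = -31.38774°
λ₂ = λ₁ + atan2(sin θ sin δ cos φ₁, cos δ − sin φ₁ sin φ₂) = -43.05543°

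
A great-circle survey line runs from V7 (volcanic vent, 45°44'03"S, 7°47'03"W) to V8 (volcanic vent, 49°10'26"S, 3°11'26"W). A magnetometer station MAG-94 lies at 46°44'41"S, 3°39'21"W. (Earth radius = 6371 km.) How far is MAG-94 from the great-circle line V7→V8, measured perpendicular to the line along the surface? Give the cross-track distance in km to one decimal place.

V7: φ = -45.73417°, λ = -7.78417°
V8: φ = -49.17389°, λ = -3.19056°
MAG-94: φ = -46.74472°, λ = -3.65583°
δ₁₃ = central angle V7→MAG-94 = 0.052856 rad  (haversine)
θ₁₃ = bearing V7→MAG-94 = 110.973°,  θ₁₂ = bearing V7→V8 = 139.591°
dₓₜ = R·arcsin(sin δ₁₃ · sin(θ₁₃ − θ₁₂)) = 6371·arcsin(0.05283·sin(-28.618°)) = -161.236 km
|dₓₜ| = 161.236 km

161.2 km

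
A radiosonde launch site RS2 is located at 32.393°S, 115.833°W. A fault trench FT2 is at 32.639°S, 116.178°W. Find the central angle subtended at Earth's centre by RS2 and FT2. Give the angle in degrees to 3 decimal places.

0.381°

Δφ = -0.2460°,  Δλ = -0.3450°
a = sin²(Δφ/2) + cos φ₁ cos φ₂ sin²(Δλ/2) = 0.000011
c = 2·arcsin(√a) = 0.006649 rad = 0.3810°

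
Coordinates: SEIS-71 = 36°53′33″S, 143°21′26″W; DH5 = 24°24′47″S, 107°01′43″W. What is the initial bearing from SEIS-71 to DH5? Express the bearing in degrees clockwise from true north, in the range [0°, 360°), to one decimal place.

SEIS-71: φ = -36.89250°, λ = -143.35722°
DH5: φ = -24.41306°, λ = -107.02861°
Δλ = 36.3286°
y = sin Δλ · cos φ₂ = 0.539447
x = cos φ₁ sin φ₂ − sin φ₁ cos φ₂ cos Δλ = 0.109840
θ = atan2(y, x) = 78.4910° → 78.4910° (mod 360°)

78.5°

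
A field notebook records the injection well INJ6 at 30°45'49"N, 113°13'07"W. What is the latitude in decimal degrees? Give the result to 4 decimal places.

30° + 45′/60 + 49″/3600 = 30 + 0.75000 + 0.01361 = 30.7636°

30.7636°N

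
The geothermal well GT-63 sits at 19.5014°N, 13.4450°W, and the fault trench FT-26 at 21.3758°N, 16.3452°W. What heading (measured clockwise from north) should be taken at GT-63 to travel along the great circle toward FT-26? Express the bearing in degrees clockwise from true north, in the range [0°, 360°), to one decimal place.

305.1°

Δλ = -2.9002°
y = sin Δλ · cos φ₂ = -0.047116
x = cos φ₁ sin φ₂ − sin φ₁ cos φ₂ cos Δλ = 0.033107
θ = atan2(y, x) = -54.9056° → 305.0944° (mod 360°)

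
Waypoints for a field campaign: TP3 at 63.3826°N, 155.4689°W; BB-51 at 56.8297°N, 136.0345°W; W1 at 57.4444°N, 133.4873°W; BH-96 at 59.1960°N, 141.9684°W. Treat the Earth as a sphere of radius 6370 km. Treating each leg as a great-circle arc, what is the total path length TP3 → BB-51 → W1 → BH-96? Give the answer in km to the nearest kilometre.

1992 km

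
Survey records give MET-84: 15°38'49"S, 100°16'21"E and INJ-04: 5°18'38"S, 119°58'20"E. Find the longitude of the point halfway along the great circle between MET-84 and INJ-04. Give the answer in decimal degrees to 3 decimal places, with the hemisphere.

110.289°E

MET-84: φ = -15.64694°, λ = +100.27250°
INJ-04: φ = -5.31056°, λ = +119.97222°
Bx = cos φ₂ cos Δλ = 0.937431,  By = cos φ₂ sin Δλ = 0.335644
φₘ = atan2(sin φ₁ + sin φ₂, √((cos φ₁ + Bx)² + By²)) = -10.63193°
λₘ = λ₁ + atan2(By, cos φ₁ + Bx) = 110.28878°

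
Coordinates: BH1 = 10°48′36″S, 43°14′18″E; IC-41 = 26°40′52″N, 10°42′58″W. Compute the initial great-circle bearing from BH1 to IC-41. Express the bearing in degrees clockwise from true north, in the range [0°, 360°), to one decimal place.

BH1: φ = -10.81000°, λ = +43.23833°
IC-41: φ = +26.68111°, λ = -10.71611°
Δλ = -53.9544°
y = sin Δλ · cos φ₂ = -0.722455
x = cos φ₁ sin φ₂ − sin φ₁ cos φ₂ cos Δλ = 0.539666
θ = atan2(y, x) = -53.2406° → 306.7594° (mod 360°)

306.8°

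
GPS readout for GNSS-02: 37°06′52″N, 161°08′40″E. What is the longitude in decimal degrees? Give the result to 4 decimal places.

161° + 8′/60 + 40″/3600 = 161 + 0.13333 + 0.01111 = 161.1444°

161.1444°E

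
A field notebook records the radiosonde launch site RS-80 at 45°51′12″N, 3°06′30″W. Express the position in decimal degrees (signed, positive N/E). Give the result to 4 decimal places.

lat: 45.8533° N → +45.8533°
lon: 3.1083° W → -3.1083°

+45.8533°, -3.1083°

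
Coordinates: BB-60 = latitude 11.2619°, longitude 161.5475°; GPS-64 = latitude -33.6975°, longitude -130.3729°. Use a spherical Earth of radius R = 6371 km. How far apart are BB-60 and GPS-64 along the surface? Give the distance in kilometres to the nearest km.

8749 km

Δφ = -44.9594°,  Δλ = 68.0796°
a = sin²(Δφ/2) + cos φ₁ cos φ₂ sin²(Δλ/2) = 0.401869
c = 2·arcsin(√a) = 1.373253 rad = 78.6816°
d = R·c = 6371 × 1.373253 = 8749.0 km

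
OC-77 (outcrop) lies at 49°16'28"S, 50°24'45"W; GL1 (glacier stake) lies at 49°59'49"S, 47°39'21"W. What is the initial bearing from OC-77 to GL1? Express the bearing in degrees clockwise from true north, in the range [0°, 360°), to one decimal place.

OC-77: φ = -49.27444°, λ = -50.41250°
GL1: φ = -49.99694°, λ = -47.65583°
Δλ = 2.7567°
y = sin Δλ · cos φ₂ = 0.030916
x = cos φ₁ sin φ₂ − sin φ₁ cos φ₂ cos Δλ = -0.013173
θ = atan2(y, x) = 113.0787° → 113.0787° (mod 360°)

113.1°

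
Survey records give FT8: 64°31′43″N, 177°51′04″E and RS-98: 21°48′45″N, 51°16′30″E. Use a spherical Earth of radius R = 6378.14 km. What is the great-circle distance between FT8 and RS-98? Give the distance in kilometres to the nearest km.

FT8: φ = +64.52861°, λ = +177.85111°
RS-98: φ = +21.81250°, λ = +51.27500°
Δφ = -42.7161°,  Δλ = -126.5761°
a = sin²(Δφ/2) + cos φ₁ cos φ₂ sin²(Δλ/2) = 0.451234
c = 2·arcsin(√a) = 1.473108 rad = 84.4029°
d = R·c = 6378.14 × 1.473108 = 9395.7 km

9396 km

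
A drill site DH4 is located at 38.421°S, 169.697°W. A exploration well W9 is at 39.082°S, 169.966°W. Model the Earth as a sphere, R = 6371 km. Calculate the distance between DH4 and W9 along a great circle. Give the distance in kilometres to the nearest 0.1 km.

77.1 km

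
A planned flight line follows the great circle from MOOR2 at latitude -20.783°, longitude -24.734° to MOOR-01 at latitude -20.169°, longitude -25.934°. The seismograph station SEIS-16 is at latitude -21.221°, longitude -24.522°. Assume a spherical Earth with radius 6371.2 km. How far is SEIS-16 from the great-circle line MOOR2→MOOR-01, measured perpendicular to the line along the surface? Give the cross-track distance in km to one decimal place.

32.4 km

δ₁₃ = central angle MOOR2→SEIS-16 = 0.008389 rad  (haversine)
θ₁₃ = bearing MOOR2→SEIS-16 = 155.721°,  θ₁₂ = bearing MOOR2→MOOR-01 = 298.431°
dₓₜ = R·arcsin(sin δ₁₃ · sin(θ₁₃ − θ₁₂)) = 6371.2·arcsin(0.00839·sin(-142.710°)) = -32.380 km
|dₓₜ| = 32.380 km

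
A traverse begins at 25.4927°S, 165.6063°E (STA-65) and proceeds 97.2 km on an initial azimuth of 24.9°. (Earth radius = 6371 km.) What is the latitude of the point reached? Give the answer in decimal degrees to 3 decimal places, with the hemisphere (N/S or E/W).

δ = d/R = 97.2/6371 = 0.015257 rad
φ₂ = arcsin(sin φ₁ cos δ + cos φ₁ sin δ cos θ)
   = arcsin(-0.43040·0.99988 + 0.90264·0.01526·0.90704) = -24.69926°
λ₂ = λ₁ + atan2(sin θ sin δ cos φ₁, cos δ − sin φ₁ sin φ₂) = 166.01139°

24.699°S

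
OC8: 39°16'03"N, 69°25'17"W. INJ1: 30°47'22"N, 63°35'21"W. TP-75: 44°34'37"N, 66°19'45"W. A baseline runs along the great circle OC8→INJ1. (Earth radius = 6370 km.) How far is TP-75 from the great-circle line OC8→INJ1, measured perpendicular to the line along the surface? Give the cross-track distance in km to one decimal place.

516.9 km

OC8: φ = +39.26750°, λ = -69.42139°
INJ1: φ = +30.78944°, λ = -63.58917°
TP-75: φ = +44.57694°, λ = -66.32917°
δ₁₃ = central angle OC8→TP-75 = 0.100973 rad  (haversine)
θ₁₃ = bearing OC8→TP-75 = 22.407°,  θ₁₂ = bearing OC8→INJ1 = 148.884°
dₓₜ = R·arcsin(sin δ₁₃ · sin(θ₁₃ − θ₁₂)) = 6370·arcsin(0.10080·sin(-126.477°)) = -516.885 km
|dₓₜ| = 516.885 km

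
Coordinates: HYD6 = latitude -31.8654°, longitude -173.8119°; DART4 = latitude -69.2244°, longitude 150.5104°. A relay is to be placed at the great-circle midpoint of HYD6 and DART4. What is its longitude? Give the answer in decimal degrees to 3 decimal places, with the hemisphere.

175.880°E

Bx = cos φ₂ cos Δλ = 0.288134,  By = cos φ₂ sin Δλ = -0.206875
φₘ = atan2(sin φ₁ + sin φ₂, √((cos φ₁ + Bx)² + By²)) = -51.68182°
λₘ = λ₁ + atan2(By, cos φ₁ + Bx) = 175.87981°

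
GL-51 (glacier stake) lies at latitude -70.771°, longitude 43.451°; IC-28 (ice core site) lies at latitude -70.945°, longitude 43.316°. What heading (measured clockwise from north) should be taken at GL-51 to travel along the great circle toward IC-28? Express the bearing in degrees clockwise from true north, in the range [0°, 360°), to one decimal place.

194.2°

Δλ = -0.1350°
y = sin Δλ · cos φ₂ = -0.000769
x = cos φ₁ sin φ₂ − sin φ₁ cos φ₂ cos Δλ = -0.003038
θ = atan2(y, x) = -165.7898° → 194.2102° (mod 360°)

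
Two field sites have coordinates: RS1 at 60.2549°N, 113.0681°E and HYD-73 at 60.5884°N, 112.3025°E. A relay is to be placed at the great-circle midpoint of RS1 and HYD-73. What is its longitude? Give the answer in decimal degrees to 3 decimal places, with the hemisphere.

Bx = cos φ₂ cos Δλ = 0.491036,  By = cos φ₂ sin Δλ = -0.006562
φₘ = atan2(sin φ₁ + sin φ₂, √((cos φ₁ + Bx)² + By²)) = 60.42220°
λₘ = λ₁ + atan2(By, cos φ₁ + Bx) = 112.68726°

112.687°E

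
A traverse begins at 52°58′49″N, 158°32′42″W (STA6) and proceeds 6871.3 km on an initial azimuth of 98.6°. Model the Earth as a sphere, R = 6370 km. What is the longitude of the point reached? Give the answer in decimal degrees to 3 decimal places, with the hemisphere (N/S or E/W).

STA6: φ = +52.98028°, λ = -158.54500°
δ = d/R = 6871.3/6370 = 1.078697 rad
φ₂ = arcsin(sin φ₁ cos δ + cos φ₁ sin δ cos θ)
   = arcsin(0.79843·0.47248 + 0.60209·0.88134·-0.14954) = 17.33083°
λ₂ = λ₁ + atan2(sin θ sin δ cos φ₁, cos δ − sin φ₁ sin φ₂) = -92.63892°

92.639°W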